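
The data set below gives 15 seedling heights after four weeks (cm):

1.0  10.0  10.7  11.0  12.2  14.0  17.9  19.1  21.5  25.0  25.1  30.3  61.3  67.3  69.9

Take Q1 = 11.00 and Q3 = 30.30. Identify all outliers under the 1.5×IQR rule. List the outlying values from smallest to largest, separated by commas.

61.3, 67.3, 69.9

IQR = Q3 − Q1 = 30.30 − 11.00 = 19.30.
Lower fence = Q1 − 1.5·IQR = 11.00 − 28.95 = -17.95.
Upper fence = Q3 + 1.5·IQR = 30.30 + 28.95 = 59.25.
61.3 > 59.25 → outlier.
67.3 > 59.25 → outlier.
69.9 > 59.25 → outlier.
All remaining values lie within [-17.95, 59.25].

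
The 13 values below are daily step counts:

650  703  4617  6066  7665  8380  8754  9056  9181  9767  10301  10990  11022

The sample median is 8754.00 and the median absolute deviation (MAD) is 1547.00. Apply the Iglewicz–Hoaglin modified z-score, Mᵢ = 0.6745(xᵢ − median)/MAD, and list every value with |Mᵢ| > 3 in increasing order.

|Mᵢ| > 3 ⇔ |xᵢ − 8754.00| > 3·1547.00/0.6745 = 6880.65.
So outliers lie outside [1873.35, 15634.65].
650: M = -3.53 → outlier.
703: M = -3.51 → outlier.

650, 703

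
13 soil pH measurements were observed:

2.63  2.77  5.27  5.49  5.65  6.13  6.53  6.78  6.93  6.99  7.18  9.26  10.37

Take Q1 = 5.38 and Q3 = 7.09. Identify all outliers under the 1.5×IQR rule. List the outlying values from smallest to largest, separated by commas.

2.63, 2.77, 10.37

IQR = Q3 − Q1 = 7.09 − 5.38 = 1.71.
Lower fence = Q1 − 1.5·IQR = 5.38 − 2.565 = 2.815.
Upper fence = Q3 + 1.5·IQR = 7.09 + 2.565 = 9.655.
2.63 < 2.815 → outlier.
2.77 < 2.815 → outlier.
10.37 > 9.655 → outlier.
All remaining values lie within [2.815, 9.655].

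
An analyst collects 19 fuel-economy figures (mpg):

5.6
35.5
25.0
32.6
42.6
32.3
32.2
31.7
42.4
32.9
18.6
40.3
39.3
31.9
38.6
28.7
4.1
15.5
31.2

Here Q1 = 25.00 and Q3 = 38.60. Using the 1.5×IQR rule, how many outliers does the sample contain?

IQR = 13.60; fences at 25.00 − 20.40 = 4.60 and 38.60 + 20.40 = 59.00.
Outside the cutoffs: 4.1.

1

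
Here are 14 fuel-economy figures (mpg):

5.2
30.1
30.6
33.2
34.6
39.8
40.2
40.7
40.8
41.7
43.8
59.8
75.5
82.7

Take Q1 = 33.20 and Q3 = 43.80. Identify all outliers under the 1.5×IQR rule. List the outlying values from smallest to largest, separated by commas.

IQR = Q3 − Q1 = 43.80 − 33.20 = 10.60.
Lower fence = Q1 − 1.5·IQR = 33.20 − 15.90 = 17.30.
Upper fence = Q3 + 1.5·IQR = 43.80 + 15.90 = 59.70.
5.2 < 17.30 → outlier.
59.8 > 59.70 → outlier.
75.5 > 59.70 → outlier.
82.7 > 59.70 → outlier.
All remaining values lie within [17.30, 59.70].

5.2, 59.8, 75.5, 82.7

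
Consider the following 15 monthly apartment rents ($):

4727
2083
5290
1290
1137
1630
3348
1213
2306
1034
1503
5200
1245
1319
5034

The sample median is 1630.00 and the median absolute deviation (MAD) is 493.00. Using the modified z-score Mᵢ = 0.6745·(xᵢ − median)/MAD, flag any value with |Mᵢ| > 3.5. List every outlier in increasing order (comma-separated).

4727, 5034, 5200, 5290

|Mᵢ| > 3.5 ⇔ |xᵢ − 1630.00| > 3.5·493.00/0.6745 = 2558.19.
So outliers lie outside [-928.19, 4188.19].
4727: M = 4.24 → outlier.
5034: M = 4.66 → outlier.
5200: M = 4.88 → outlier.
5290: M = 5.01 → outlier.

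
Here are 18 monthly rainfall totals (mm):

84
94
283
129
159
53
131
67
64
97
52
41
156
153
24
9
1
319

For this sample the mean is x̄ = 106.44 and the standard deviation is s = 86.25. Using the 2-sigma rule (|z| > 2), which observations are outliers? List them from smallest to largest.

283, 319

Cutoffs at x̄ ± 2s: 106.44 ± 2·86.25 = [-66.06, 278.94].
283: z = 2.05, |z| > 2 → outlier.
319: z = 2.46, |z| > 2 → outlier.
Every other value lies within [-66.06, 278.94].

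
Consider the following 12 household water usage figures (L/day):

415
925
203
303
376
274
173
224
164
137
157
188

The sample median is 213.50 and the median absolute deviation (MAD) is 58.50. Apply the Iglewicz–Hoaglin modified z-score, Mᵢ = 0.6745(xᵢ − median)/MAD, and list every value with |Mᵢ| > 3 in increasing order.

|Mᵢ| > 3 ⇔ |xᵢ − 213.50| > 3·58.50/0.6745 = 260.19.
So outliers lie outside [-46.69, 473.69].
925: M = 8.20 → outlier.

925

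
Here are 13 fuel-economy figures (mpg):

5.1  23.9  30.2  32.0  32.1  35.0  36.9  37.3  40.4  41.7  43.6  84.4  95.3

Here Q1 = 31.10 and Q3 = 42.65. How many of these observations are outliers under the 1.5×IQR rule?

3

IQR = 11.55; fences at 31.10 − 17.325 = 13.775 and 42.65 + 17.325 = 59.975.
Outside the cutoffs: 5.1, 84.4, 95.3.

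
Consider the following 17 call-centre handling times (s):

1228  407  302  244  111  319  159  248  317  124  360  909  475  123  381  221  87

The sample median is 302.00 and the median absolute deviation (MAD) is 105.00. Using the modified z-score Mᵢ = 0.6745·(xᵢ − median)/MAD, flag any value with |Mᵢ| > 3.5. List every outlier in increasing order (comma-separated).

|Mᵢ| > 3.5 ⇔ |xᵢ − 302.00| > 3.5·105.00/0.6745 = 544.85.
So outliers lie outside [-242.85, 846.85].
909: M = 3.90 → outlier.
1228: M = 5.95 → outlier.

909, 1228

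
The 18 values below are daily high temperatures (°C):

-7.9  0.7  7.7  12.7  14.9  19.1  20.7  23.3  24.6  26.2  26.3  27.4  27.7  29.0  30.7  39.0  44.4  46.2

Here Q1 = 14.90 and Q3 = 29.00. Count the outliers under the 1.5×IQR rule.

IQR = 14.10; fences at 14.90 − 21.15 = -6.25 and 29.00 + 21.15 = 50.15.
Outside the cutoffs: -7.9.

1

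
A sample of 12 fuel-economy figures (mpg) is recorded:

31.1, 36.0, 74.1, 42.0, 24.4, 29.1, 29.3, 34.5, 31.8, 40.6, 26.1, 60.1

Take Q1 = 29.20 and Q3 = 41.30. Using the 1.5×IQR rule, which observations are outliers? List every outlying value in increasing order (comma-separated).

60.1, 74.1

IQR = Q3 − Q1 = 41.30 − 29.20 = 12.10.
Lower fence = Q1 − 1.5·IQR = 29.20 − 18.15 = 11.05.
Upper fence = Q3 + 1.5·IQR = 41.30 + 18.15 = 59.45.
60.1 > 59.45 → outlier.
74.1 > 59.45 → outlier.
All remaining values lie within [11.05, 59.45].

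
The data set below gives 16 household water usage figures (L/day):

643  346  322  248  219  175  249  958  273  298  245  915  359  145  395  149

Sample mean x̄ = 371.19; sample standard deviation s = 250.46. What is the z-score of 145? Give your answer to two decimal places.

z = (145 − 371.19) / 250.46 = -0.90.

-0.90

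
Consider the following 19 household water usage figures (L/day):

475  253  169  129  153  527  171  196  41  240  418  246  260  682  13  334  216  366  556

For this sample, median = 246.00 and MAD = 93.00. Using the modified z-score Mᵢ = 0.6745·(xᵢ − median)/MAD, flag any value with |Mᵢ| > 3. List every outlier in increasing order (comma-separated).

682

|Mᵢ| > 3 ⇔ |xᵢ − 246.00| > 3·93.00/0.6745 = 413.64.
So outliers lie outside [-167.64, 659.64].
682: M = 3.16 → outlier.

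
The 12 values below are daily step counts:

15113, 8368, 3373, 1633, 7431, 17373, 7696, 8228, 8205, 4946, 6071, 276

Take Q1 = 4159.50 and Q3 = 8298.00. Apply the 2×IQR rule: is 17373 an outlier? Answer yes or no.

yes

IQR = Q3 − Q1 = 8298.00 − 4159.50 = 4138.50.
Lower fence = Q1 − 2·IQR = 4159.50 − 8277.00 = -4117.50.
Upper fence = Q3 + 2·IQR = 8298.00 + 8277.00 = 16575.00.
17373 lies above the upper fence.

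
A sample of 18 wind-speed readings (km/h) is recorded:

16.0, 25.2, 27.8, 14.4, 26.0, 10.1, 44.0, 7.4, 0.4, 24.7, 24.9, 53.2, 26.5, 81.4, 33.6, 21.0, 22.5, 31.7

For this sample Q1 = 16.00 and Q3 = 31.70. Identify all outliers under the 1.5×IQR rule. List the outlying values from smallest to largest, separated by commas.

IQR = Q3 − Q1 = 31.70 − 16.00 = 15.70.
Lower fence = Q1 − 1.5·IQR = 16.00 − 23.55 = -7.55.
Upper fence = Q3 + 1.5·IQR = 31.70 + 23.55 = 55.25.
81.4 > 55.25 → outlier.
All remaining values lie within [-7.55, 55.25].

81.4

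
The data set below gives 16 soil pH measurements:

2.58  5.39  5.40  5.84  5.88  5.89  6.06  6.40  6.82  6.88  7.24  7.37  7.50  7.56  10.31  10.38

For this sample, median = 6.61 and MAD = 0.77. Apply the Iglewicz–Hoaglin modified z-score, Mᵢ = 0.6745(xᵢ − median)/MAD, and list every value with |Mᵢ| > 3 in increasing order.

2.58, 10.31, 10.38

|Mᵢ| > 3 ⇔ |xᵢ − 6.61| > 3·0.77/0.6745 = 3.42.
So outliers lie outside [3.19, 10.03].
2.58: M = -3.53 → outlier.
10.31: M = 3.24 → outlier.
10.38: M = 3.30 → outlier.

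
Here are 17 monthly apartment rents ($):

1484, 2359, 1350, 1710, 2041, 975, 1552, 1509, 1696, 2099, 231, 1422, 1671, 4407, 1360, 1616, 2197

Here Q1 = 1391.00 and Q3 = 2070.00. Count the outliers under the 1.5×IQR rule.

2

IQR = 679.00; fences at 1391.00 − 1018.50 = 372.50 and 2070.00 + 1018.50 = 3088.50.
Outside the cutoffs: 231, 4407.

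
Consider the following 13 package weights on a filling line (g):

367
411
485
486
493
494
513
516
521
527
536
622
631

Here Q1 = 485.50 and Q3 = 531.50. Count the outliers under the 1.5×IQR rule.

4

IQR = 46.00; fences at 485.50 − 69.00 = 416.50 and 531.50 + 69.00 = 600.50.
Outside the cutoffs: 367, 411, 622, 631.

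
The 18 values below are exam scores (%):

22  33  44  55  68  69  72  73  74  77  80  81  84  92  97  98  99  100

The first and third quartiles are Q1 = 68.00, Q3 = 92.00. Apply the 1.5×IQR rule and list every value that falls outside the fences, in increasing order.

22

IQR = Q3 − Q1 = 92.00 − 68.00 = 24.00.
Lower fence = Q1 − 1.5·IQR = 68.00 − 36.00 = 32.00.
Upper fence = Q3 + 1.5·IQR = 92.00 + 36.00 = 128.00.
22 < 32.00 → outlier.
All remaining values lie within [32.00, 128.00].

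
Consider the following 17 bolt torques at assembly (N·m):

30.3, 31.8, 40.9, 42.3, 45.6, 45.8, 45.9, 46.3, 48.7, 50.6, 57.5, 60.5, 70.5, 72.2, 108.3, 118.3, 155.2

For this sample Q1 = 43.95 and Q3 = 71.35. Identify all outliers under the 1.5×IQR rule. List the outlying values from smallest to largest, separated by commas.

IQR = Q3 − Q1 = 71.35 − 43.95 = 27.40.
Lower fence = Q1 − 1.5·IQR = 43.95 − 41.10 = 2.85.
Upper fence = Q3 + 1.5·IQR = 71.35 + 41.10 = 112.45.
118.3 > 112.45 → outlier.
155.2 > 112.45 → outlier.
All remaining values lie within [2.85, 112.45].

118.3, 155.2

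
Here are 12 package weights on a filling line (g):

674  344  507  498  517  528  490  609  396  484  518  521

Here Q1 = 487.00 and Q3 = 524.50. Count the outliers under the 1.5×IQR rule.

IQR = 37.50; fences at 487.00 − 56.25 = 430.75 and 524.50 + 56.25 = 580.75.
Outside the cutoffs: 344, 396, 609, 674.

4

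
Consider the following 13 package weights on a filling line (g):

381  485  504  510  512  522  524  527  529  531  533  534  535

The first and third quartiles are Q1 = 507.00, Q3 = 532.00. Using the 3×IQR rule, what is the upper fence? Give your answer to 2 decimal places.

607.00

IQR = Q3 − Q1 = 532.00 − 507.00 = 25.00.
Lower fence = Q1 − 3·IQR = 507.00 − 75.00 = 432.00.
Upper fence = Q3 + 3·IQR = 532.00 + 75.00 = 607.00.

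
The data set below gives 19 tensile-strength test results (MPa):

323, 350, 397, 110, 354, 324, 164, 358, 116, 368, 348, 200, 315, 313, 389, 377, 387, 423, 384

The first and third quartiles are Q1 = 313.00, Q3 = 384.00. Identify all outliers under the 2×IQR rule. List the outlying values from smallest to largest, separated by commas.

110, 116, 164

IQR = Q3 − Q1 = 384.00 − 313.00 = 71.00.
Lower fence = Q1 − 2·IQR = 313.00 − 142.00 = 171.00.
Upper fence = Q3 + 2·IQR = 384.00 + 142.00 = 526.00.
110 < 171.00 → outlier.
116 < 171.00 → outlier.
164 < 171.00 → outlier.
All remaining values lie within [171.00, 526.00].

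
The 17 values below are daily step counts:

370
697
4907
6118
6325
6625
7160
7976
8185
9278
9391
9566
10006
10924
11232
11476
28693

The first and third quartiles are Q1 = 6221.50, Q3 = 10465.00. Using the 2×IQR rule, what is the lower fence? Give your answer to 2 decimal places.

IQR = Q3 − Q1 = 10465.00 − 6221.50 = 4243.50.
Lower fence = Q1 − 2·IQR = 6221.50 − 8487.00 = -2265.50.
Upper fence = Q3 + 2·IQR = 10465.00 + 8487.00 = 18952.00.

-2265.50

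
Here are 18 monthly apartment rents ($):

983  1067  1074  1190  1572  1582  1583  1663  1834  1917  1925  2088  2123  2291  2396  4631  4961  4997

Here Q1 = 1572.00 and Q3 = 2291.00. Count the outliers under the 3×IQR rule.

IQR = 719.00; fences at 1572.00 − 2157.00 = -585.00 and 2291.00 + 2157.00 = 4448.00.
Outside the cutoffs: 4631, 4961, 4997.

3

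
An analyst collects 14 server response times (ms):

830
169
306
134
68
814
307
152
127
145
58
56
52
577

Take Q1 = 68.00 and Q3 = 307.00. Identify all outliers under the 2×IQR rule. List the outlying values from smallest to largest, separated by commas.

IQR = Q3 − Q1 = 307.00 − 68.00 = 239.00.
Lower fence = Q1 − 2·IQR = 68.00 − 478.00 = -410.00.
Upper fence = Q3 + 2·IQR = 307.00 + 478.00 = 785.00.
814 > 785.00 → outlier.
830 > 785.00 → outlier.
All remaining values lie within [-410.00, 785.00].

814, 830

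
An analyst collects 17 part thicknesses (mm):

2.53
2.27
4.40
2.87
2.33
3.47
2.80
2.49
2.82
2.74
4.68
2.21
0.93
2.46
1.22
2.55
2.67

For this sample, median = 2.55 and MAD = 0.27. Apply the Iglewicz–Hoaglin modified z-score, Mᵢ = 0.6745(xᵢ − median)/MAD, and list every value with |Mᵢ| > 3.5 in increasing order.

0.93, 4.40, 4.68

|Mᵢ| > 3.5 ⇔ |xᵢ − 2.55| > 3.5·0.27/0.6745 = 1.40.
So outliers lie outside [1.15, 3.95].
0.93: M = -4.05 → outlier.
4.40: M = 4.62 → outlier.
4.68: M = 5.32 → outlier.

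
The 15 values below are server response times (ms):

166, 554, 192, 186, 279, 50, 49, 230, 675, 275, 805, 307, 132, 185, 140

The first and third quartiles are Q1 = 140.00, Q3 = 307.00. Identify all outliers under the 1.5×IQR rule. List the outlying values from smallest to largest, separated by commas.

IQR = Q3 − Q1 = 307.00 − 140.00 = 167.00.
Lower fence = Q1 − 1.5·IQR = 140.00 − 250.50 = -110.50.
Upper fence = Q3 + 1.5·IQR = 307.00 + 250.50 = 557.50.
675 > 557.50 → outlier.
805 > 557.50 → outlier.
All remaining values lie within [-110.50, 557.50].

675, 805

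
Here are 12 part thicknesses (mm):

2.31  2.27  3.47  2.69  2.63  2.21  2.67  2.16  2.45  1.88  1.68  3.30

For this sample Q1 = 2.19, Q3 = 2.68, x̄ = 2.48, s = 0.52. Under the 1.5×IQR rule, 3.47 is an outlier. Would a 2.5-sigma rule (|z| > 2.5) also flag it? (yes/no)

z = (3.47 − 2.48) / 0.52 = 1.90.
|z| = 1.90 ≤ 2.5.

no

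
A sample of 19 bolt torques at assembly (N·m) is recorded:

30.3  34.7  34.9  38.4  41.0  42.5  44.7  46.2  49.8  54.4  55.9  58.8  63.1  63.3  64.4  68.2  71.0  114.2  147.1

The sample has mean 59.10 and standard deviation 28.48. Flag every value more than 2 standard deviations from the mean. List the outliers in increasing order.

147.1

Cutoffs at x̄ ± 2s: 59.10 ± 2·28.48 = [2.14, 116.06].
147.1: z = 3.09, |z| > 2 → outlier.
Every other value lies within [2.14, 116.06].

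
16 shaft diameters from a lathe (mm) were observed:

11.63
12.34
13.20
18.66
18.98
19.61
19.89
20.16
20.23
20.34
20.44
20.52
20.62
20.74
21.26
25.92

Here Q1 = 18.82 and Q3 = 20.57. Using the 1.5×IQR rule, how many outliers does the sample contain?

4

IQR = 1.75; fences at 18.82 − 2.625 = 16.195 and 20.57 + 2.625 = 23.195.
Outside the cutoffs: 11.63, 12.34, 13.20, 25.92.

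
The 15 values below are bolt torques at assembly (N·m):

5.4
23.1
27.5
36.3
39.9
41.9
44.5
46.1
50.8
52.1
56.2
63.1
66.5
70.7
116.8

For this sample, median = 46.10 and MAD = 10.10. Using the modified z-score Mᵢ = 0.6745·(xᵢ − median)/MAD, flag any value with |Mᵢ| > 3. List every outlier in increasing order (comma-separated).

|Mᵢ| > 3 ⇔ |xᵢ − 46.10| > 3·10.10/0.6745 = 44.92.
So outliers lie outside [1.18, 91.02].
116.8: M = 4.72 → outlier.

116.8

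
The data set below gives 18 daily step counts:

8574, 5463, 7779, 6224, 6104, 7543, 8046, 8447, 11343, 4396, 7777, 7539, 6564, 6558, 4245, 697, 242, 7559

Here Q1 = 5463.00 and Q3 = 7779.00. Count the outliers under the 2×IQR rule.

2

IQR = 2316.00; fences at 5463.00 − 4632.00 = 831.00 and 7779.00 + 4632.00 = 12411.00.
Outside the cutoffs: 242, 697.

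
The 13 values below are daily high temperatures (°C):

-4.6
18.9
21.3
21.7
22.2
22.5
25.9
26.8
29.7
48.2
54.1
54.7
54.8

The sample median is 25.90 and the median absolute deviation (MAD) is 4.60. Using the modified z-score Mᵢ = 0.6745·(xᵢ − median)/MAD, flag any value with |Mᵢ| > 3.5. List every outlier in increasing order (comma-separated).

-4.6, 54.1, 54.7, 54.8

|Mᵢ| > 3.5 ⇔ |xᵢ − 25.90| > 3.5·4.60/0.6745 = 23.87.
So outliers lie outside [2.03, 49.77].
-4.6: M = -4.47 → outlier.
54.1: M = 4.13 → outlier.
54.7: M = 4.22 → outlier.
54.8: M = 4.24 → outlier.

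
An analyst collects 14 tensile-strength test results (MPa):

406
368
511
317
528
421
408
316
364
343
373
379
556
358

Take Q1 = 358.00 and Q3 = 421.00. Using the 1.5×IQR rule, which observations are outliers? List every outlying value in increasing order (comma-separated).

528, 556

IQR = Q3 − Q1 = 421.00 − 358.00 = 63.00.
Lower fence = Q1 − 1.5·IQR = 358.00 − 94.50 = 263.50.
Upper fence = Q3 + 1.5·IQR = 421.00 + 94.50 = 515.50.
528 > 515.50 → outlier.
556 > 515.50 → outlier.
All remaining values lie within [263.50, 515.50].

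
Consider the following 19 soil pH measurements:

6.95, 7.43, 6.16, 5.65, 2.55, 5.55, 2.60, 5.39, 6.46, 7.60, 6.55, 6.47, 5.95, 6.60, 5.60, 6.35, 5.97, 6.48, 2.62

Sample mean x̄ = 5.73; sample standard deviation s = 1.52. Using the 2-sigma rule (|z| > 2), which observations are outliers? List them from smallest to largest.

2.55, 2.60, 2.62

Cutoffs at x̄ ± 2s: 5.73 ± 2·1.52 = [2.69, 8.77].
2.55: z = -2.09, |z| > 2 → outlier.
2.60: z = -2.06, |z| > 2 → outlier.
2.62: z = -2.05, |z| > 2 → outlier.
Every other value lies within [2.69, 8.77].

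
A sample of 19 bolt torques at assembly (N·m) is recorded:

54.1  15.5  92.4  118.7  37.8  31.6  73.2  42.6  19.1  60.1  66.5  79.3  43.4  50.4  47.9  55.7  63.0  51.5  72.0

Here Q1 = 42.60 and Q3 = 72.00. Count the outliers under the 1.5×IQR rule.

IQR = 29.40; fences at 42.60 − 44.10 = -1.50 and 72.00 + 44.10 = 116.10.
Outside the cutoffs: 118.7.

1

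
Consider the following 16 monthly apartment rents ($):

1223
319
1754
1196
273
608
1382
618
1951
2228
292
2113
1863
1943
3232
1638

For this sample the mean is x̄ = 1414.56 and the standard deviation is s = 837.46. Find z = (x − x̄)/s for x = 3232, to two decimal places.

2.17

z = (3232 − 1414.56) / 837.46 = 2.17.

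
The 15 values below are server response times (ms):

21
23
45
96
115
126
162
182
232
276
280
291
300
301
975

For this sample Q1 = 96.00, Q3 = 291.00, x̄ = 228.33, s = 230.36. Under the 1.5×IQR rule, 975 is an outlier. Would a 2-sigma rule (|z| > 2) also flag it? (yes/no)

z = (975 − 228.33) / 230.36 = 3.24.
|z| = 3.24 > 2.

yes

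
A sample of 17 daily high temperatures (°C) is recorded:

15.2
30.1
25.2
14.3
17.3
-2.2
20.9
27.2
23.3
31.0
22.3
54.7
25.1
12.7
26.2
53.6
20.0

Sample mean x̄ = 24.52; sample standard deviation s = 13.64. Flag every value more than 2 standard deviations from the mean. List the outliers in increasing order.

53.6, 54.7

Cutoffs at x̄ ± 2s: 24.52 ± 2·13.64 = [-2.76, 51.80].
53.6: z = 2.13, |z| > 2 → outlier.
54.7: z = 2.21, |z| > 2 → outlier.
Every other value lies within [-2.76, 51.80].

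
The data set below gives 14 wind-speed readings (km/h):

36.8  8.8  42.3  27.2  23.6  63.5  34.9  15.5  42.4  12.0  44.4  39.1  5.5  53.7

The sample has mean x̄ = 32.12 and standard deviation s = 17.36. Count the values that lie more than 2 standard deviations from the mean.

0

Cutoffs: x̄ ± 2s = [-2.60, 66.84].
Every value lies within the cutoffs.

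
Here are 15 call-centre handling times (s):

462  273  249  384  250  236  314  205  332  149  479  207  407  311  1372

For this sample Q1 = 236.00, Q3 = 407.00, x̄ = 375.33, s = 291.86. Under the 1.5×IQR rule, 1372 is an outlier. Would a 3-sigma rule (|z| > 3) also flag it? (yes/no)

z = (1372 − 375.33) / 291.86 = 3.41.
|z| = 3.41 > 3.

yes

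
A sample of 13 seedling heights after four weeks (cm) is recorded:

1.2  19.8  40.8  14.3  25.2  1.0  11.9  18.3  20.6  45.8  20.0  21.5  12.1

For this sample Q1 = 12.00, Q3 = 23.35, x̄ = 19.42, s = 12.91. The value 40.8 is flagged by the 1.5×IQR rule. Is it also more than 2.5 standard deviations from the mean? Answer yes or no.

no

z = (40.8 − 19.42) / 12.91 = 1.66.
|z| = 1.66 ≤ 2.5.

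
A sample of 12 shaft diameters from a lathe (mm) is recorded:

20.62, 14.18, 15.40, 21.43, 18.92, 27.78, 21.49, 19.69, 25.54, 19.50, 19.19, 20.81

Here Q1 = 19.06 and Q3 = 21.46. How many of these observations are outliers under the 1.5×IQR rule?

4

IQR = 2.40; fences at 19.06 − 3.60 = 15.46 and 21.46 + 3.60 = 25.06.
Outside the cutoffs: 14.18, 15.40, 25.54, 27.78.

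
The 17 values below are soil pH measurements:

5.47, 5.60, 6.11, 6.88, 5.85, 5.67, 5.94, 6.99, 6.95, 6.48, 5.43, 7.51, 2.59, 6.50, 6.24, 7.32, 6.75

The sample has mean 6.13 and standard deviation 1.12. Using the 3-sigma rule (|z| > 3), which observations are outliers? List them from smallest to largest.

2.59

Cutoffs at x̄ ± 3s: 6.13 ± 3·1.12 = [2.77, 9.49].
2.59: z = -3.16, |z| > 3 → outlier.
Every other value lies within [2.77, 9.49].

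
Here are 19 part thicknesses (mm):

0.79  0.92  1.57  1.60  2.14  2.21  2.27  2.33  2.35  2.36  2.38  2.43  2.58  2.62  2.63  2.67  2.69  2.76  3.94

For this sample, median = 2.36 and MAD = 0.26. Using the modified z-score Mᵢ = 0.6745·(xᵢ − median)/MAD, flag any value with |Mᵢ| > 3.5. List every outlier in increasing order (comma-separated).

|Mᵢ| > 3.5 ⇔ |xᵢ − 2.36| > 3.5·0.26/0.6745 = 1.35.
So outliers lie outside [1.01, 3.71].
0.79: M = -4.07 → outlier.
0.92: M = -3.74 → outlier.
3.94: M = 4.10 → outlier.

0.79, 0.92, 3.94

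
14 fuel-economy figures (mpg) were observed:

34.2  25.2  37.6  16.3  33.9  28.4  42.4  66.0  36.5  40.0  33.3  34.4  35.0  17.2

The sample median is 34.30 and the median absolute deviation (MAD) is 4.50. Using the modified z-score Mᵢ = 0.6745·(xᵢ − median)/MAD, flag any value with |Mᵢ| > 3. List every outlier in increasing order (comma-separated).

66.0

|Mᵢ| > 3 ⇔ |xᵢ − 34.30| > 3·4.50/0.6745 = 20.01.
So outliers lie outside [14.29, 54.31].
66.0: M = 4.75 → outlier.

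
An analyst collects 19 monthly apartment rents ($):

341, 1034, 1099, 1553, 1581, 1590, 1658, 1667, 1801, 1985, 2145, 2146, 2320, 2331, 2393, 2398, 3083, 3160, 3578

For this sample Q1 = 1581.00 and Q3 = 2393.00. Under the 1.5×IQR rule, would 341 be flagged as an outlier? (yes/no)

yes

IQR = Q3 − Q1 = 2393.00 − 1581.00 = 812.00.
Lower fence = Q1 − 1.5·IQR = 1581.00 − 1218.00 = 363.00.
Upper fence = Q3 + 1.5·IQR = 2393.00 + 1218.00 = 3611.00.
341 lies below the lower fence.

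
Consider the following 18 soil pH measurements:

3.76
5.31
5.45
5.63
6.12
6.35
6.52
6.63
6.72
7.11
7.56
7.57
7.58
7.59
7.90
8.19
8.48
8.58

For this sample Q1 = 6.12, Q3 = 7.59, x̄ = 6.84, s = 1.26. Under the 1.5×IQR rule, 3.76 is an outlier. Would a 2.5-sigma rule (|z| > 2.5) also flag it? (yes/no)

no

z = (3.76 − 6.84) / 1.26 = -2.44.
|z| = 2.44 ≤ 2.5.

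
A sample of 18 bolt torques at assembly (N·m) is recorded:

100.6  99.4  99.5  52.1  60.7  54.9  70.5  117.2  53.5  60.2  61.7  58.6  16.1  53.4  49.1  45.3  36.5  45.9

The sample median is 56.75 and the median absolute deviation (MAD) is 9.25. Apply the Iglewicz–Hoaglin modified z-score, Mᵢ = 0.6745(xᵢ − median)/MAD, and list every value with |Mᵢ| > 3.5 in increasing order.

|Mᵢ| > 3.5 ⇔ |xᵢ − 56.75| > 3.5·9.25/0.6745 = 48.00.
So outliers lie outside [8.75, 104.75].
117.2: M = 4.41 → outlier.

117.2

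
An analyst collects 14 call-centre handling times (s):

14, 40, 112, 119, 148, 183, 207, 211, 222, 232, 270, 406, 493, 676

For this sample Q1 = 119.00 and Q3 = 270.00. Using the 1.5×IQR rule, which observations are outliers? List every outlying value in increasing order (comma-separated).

IQR = Q3 − Q1 = 270.00 − 119.00 = 151.00.
Lower fence = Q1 − 1.5·IQR = 119.00 − 226.50 = -107.50.
Upper fence = Q3 + 1.5·IQR = 270.00 + 226.50 = 496.50.
676 > 496.50 → outlier.
All remaining values lie within [-107.50, 496.50].

676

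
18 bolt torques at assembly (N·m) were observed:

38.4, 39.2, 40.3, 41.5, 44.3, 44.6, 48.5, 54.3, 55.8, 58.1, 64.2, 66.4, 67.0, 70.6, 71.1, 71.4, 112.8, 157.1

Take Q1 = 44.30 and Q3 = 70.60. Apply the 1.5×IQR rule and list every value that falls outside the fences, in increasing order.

IQR = Q3 − Q1 = 70.60 − 44.30 = 26.30.
Lower fence = Q1 − 1.5·IQR = 44.30 − 39.45 = 4.85.
Upper fence = Q3 + 1.5·IQR = 70.60 + 39.45 = 110.05.
112.8 > 110.05 → outlier.
157.1 > 110.05 → outlier.
All remaining values lie within [4.85, 110.05].

112.8, 157.1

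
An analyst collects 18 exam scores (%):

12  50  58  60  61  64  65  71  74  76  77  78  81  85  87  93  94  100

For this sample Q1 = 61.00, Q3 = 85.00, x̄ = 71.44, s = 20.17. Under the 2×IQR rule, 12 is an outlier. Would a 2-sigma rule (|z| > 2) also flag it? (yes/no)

z = (12 − 71.44) / 20.17 = -2.95.
|z| = 2.95 > 2.

yes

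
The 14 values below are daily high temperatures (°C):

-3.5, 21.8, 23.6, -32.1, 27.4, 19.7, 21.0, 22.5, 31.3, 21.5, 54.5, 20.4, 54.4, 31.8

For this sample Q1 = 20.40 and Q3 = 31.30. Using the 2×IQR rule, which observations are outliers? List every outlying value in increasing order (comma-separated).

IQR = Q3 − Q1 = 31.30 − 20.40 = 10.90.
Lower fence = Q1 − 2·IQR = 20.40 − 21.80 = -1.40.
Upper fence = Q3 + 2·IQR = 31.30 + 21.80 = 53.10.
-32.1 < -1.40 → outlier.
-3.5 < -1.40 → outlier.
54.4 > 53.10 → outlier.
54.5 > 53.10 → outlier.
All remaining values lie within [-1.40, 53.10].

-32.1, -3.5, 54.4, 54.5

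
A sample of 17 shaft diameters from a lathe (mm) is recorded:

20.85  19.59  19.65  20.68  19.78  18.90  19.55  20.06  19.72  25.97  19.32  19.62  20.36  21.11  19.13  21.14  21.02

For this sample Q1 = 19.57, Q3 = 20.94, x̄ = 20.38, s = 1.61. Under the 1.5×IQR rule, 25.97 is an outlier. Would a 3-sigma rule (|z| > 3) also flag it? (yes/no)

z = (25.97 − 20.38) / 1.61 = 3.47.
|z| = 3.47 > 3.

yes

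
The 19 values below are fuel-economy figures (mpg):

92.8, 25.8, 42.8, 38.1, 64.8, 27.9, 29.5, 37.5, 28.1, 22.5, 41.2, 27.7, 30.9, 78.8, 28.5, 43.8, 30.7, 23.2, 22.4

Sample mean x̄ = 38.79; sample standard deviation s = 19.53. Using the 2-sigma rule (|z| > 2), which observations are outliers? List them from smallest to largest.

78.8, 92.8

Cutoffs at x̄ ± 2s: 38.79 ± 2·19.53 = [-0.27, 77.85].
78.8: z = 2.05, |z| > 2 → outlier.
92.8: z = 2.77, |z| > 2 → outlier.
Every other value lies within [-0.27, 77.85].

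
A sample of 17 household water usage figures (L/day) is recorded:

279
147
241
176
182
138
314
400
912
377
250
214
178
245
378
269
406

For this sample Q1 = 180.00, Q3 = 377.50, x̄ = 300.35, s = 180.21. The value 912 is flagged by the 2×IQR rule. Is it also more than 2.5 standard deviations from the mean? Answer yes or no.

yes

z = (912 − 300.35) / 180.21 = 3.39.
|z| = 3.39 > 2.5.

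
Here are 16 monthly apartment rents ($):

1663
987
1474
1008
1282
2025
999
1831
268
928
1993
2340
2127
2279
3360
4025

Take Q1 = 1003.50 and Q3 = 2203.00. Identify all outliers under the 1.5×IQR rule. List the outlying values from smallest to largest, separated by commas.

4025

IQR = Q3 − Q1 = 2203.00 − 1003.50 = 1199.50.
Lower fence = Q1 − 1.5·IQR = 1003.50 − 1799.25 = -795.75.
Upper fence = Q3 + 1.5·IQR = 2203.00 + 1799.25 = 4002.25.
4025 > 4002.25 → outlier.
All remaining values lie within [-795.75, 4002.25].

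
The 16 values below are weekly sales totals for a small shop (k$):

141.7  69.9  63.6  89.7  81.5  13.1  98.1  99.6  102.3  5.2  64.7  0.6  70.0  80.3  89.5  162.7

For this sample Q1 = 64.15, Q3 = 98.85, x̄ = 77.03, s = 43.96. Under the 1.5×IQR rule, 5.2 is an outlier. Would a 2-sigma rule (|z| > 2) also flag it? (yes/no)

no

z = (5.2 − 77.03) / 43.96 = -1.63.
|z| = 1.63 ≤ 2.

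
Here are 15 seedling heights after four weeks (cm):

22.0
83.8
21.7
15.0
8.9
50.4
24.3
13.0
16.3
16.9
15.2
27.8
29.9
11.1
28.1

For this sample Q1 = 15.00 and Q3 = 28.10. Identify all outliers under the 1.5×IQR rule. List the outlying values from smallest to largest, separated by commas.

IQR = Q3 − Q1 = 28.10 − 15.00 = 13.10.
Lower fence = Q1 − 1.5·IQR = 15.00 − 19.65 = -4.65.
Upper fence = Q3 + 1.5·IQR = 28.10 + 19.65 = 47.75.
50.4 > 47.75 → outlier.
83.8 > 47.75 → outlier.
All remaining values lie within [-4.65, 47.75].

50.4, 83.8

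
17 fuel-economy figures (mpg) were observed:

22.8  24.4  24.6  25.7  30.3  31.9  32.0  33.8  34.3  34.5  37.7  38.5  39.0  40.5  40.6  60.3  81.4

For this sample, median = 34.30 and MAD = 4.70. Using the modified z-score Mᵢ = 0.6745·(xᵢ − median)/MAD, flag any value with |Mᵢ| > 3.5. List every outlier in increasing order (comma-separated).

60.3, 81.4

|Mᵢ| > 3.5 ⇔ |xᵢ − 34.30| > 3.5·4.70/0.6745 = 24.39.
So outliers lie outside [9.91, 58.69].
60.3: M = 3.73 → outlier.
81.4: M = 6.76 → outlier.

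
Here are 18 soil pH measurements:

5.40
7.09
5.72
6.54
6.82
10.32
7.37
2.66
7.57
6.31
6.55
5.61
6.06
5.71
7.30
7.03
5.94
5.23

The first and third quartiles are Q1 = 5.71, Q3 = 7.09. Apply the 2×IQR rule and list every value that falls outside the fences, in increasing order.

IQR = Q3 − Q1 = 7.09 − 5.71 = 1.38.
Lower fence = Q1 − 2·IQR = 5.71 − 2.76 = 2.95.
Upper fence = Q3 + 2·IQR = 7.09 + 2.76 = 9.85.
2.66 < 2.95 → outlier.
10.32 > 9.85 → outlier.
All remaining values lie within [2.95, 9.85].

2.66, 10.32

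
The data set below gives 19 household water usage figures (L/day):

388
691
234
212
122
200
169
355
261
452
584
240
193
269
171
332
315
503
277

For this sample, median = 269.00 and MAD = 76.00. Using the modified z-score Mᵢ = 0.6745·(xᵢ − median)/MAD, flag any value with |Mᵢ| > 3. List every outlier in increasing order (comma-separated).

|Mᵢ| > 3 ⇔ |xᵢ − 269.00| > 3·76.00/0.6745 = 338.03.
So outliers lie outside [-69.03, 607.03].
691: M = 3.75 → outlier.

691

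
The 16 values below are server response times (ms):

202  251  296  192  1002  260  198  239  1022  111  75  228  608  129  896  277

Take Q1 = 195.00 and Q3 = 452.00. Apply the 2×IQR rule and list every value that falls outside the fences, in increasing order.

IQR = Q3 − Q1 = 452.00 − 195.00 = 257.00.
Lower fence = Q1 − 2·IQR = 195.00 − 514.00 = -319.00.
Upper fence = Q3 + 2·IQR = 452.00 + 514.00 = 966.00.
1002 > 966.00 → outlier.
1022 > 966.00 → outlier.
All remaining values lie within [-319.00, 966.00].

1002, 1022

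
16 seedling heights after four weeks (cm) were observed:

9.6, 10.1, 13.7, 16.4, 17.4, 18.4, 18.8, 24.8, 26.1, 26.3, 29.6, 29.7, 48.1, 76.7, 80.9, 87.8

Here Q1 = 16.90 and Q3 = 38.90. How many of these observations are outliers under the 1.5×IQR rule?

3

IQR = 22.00; fences at 16.90 − 33.00 = -16.10 and 38.90 + 33.00 = 71.90.
Outside the cutoffs: 76.7, 80.9, 87.8.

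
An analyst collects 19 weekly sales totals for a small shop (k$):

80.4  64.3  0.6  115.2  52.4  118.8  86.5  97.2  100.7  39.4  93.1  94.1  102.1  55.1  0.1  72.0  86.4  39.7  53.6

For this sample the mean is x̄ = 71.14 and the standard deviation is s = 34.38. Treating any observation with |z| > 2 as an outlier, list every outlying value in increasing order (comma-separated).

0.1, 0.6

Cutoffs at x̄ ± 2s: 71.14 ± 2·34.38 = [2.38, 139.90].
0.1: z = -2.07, |z| > 2 → outlier.
0.6: z = -2.05, |z| > 2 → outlier.
Every other value lies within [2.38, 139.90].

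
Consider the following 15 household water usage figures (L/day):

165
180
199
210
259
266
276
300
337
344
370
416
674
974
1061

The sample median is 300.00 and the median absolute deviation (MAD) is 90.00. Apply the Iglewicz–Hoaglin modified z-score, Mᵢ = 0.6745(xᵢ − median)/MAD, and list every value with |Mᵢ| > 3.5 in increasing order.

|Mᵢ| > 3.5 ⇔ |xᵢ − 300.00| > 3.5·90.00/0.6745 = 467.01.
So outliers lie outside [-167.01, 767.01].
974: M = 5.05 → outlier.
1061: M = 5.70 → outlier.

974, 1061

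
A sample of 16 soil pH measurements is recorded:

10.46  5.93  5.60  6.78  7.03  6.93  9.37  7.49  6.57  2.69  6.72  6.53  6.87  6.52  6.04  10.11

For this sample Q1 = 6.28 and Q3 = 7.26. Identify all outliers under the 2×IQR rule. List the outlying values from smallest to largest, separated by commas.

IQR = Q3 − Q1 = 7.26 − 6.28 = 0.98.
Lower fence = Q1 − 2·IQR = 6.28 − 1.96 = 4.32.
Upper fence = Q3 + 2·IQR = 7.26 + 1.96 = 9.22.
2.69 < 4.32 → outlier.
9.37 > 9.22 → outlier.
10.11 > 9.22 → outlier.
10.46 > 9.22 → outlier.
All remaining values lie within [4.32, 9.22].

2.69, 9.37, 10.11, 10.46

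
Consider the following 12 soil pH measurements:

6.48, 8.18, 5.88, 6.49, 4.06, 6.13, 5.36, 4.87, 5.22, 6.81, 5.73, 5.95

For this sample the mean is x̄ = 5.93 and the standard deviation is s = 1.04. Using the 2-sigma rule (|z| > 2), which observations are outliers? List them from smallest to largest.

8.18

Cutoffs at x̄ ± 2s: 5.93 ± 2·1.04 = [3.85, 8.01].
8.18: z = 2.16, |z| > 2 → outlier.
Every other value lies within [3.85, 8.01].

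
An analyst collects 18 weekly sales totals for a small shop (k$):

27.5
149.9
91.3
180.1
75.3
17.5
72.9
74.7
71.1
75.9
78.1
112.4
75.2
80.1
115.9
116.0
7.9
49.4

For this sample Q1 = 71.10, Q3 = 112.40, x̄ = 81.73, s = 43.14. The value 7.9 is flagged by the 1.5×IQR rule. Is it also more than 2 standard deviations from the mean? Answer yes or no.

no

z = (7.9 − 81.73) / 43.14 = -1.71.
|z| = 1.71 ≤ 2.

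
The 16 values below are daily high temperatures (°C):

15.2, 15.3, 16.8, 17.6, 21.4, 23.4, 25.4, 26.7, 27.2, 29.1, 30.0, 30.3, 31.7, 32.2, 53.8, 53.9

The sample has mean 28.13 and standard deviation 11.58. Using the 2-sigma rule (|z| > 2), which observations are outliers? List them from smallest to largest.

Cutoffs at x̄ ± 2s: 28.13 ± 2·11.58 = [4.97, 51.29].
53.8: z = 2.22, |z| > 2 → outlier.
53.9: z = 2.23, |z| > 2 → outlier.
Every other value lies within [4.97, 51.29].

53.8, 53.9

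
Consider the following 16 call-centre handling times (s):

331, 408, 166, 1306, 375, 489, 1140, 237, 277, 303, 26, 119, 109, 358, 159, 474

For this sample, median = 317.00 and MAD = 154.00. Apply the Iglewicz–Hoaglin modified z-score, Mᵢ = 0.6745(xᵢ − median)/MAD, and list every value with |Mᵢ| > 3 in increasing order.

1140, 1306

|Mᵢ| > 3 ⇔ |xᵢ − 317.00| > 3·154.00/0.6745 = 684.95.
So outliers lie outside [-367.95, 1001.95].
1140: M = 3.60 → outlier.
1306: M = 4.33 → outlier.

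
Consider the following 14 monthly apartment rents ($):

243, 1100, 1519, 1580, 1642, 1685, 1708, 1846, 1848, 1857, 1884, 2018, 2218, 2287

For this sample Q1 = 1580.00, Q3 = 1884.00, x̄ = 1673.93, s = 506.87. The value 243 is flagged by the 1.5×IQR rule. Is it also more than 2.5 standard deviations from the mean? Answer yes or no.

yes

z = (243 − 1673.93) / 506.87 = -2.82.
|z| = 2.82 > 2.5.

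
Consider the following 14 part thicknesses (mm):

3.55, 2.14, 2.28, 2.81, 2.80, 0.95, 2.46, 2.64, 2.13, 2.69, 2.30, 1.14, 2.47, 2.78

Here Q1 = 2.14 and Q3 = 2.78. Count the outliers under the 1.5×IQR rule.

2

IQR = 0.64; fences at 2.14 − 0.96 = 1.18 and 2.78 + 0.96 = 3.74.
Outside the cutoffs: 0.95, 1.14.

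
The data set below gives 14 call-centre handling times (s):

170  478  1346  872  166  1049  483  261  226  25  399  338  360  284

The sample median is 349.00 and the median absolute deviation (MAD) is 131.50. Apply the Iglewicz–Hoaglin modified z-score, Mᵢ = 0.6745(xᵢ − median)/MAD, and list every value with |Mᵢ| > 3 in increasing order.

|Mᵢ| > 3 ⇔ |xᵢ − 349.00| > 3·131.50/0.6745 = 584.88.
So outliers lie outside [-235.88, 933.88].
1049: M = 3.59 → outlier.
1346: M = 5.11 → outlier.

1049, 1346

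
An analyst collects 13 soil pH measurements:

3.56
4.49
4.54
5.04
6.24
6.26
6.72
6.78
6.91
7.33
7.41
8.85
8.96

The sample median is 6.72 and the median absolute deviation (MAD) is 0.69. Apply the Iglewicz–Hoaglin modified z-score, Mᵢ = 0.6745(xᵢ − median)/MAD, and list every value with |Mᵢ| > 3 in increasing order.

3.56

|Mᵢ| > 3 ⇔ |xᵢ − 6.72| > 3·0.69/0.6745 = 3.07.
So outliers lie outside [3.65, 9.79].
3.56: M = -3.09 → outlier.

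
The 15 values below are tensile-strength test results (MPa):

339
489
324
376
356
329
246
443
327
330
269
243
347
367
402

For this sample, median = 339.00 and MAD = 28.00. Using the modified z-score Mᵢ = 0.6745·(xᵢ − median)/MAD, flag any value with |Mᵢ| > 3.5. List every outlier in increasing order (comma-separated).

489

|Mᵢ| > 3.5 ⇔ |xᵢ − 339.00| > 3.5·28.00/0.6745 = 145.29.
So outliers lie outside [193.71, 484.29].
489: M = 3.61 → outlier.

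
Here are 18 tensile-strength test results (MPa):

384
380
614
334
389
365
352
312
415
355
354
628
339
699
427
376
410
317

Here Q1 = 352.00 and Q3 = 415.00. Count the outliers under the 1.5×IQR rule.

IQR = 63.00; fences at 352.00 − 94.50 = 257.50 and 415.00 + 94.50 = 509.50.
Outside the cutoffs: 614, 628, 699.

3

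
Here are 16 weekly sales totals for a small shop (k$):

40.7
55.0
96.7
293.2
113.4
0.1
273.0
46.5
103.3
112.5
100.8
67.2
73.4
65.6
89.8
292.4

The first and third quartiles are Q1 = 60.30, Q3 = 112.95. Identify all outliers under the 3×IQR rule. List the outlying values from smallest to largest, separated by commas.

IQR = Q3 − Q1 = 112.95 − 60.30 = 52.65.
Lower fence = Q1 − 3·IQR = 60.30 − 157.95 = -97.65.
Upper fence = Q3 + 3·IQR = 112.95 + 157.95 = 270.90.
273.0 > 270.90 → outlier.
292.4 > 270.90 → outlier.
293.2 > 270.90 → outlier.
All remaining values lie within [-97.65, 270.90].

273.0, 292.4, 293.2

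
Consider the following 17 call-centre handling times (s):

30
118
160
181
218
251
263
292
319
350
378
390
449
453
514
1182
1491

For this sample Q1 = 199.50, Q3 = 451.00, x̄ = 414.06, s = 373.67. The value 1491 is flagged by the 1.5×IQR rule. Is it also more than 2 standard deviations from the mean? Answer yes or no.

z = (1491 − 414.06) / 373.67 = 2.88.
|z| = 2.88 > 2.

yes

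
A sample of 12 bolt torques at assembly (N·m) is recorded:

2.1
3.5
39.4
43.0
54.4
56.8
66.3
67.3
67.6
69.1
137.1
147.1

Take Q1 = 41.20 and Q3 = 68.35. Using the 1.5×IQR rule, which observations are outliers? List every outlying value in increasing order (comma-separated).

IQR = Q3 − Q1 = 68.35 − 41.20 = 27.15.
Lower fence = Q1 − 1.5·IQR = 41.20 − 40.725 = 0.475.
Upper fence = Q3 + 1.5·IQR = 68.35 + 40.725 = 109.075.
137.1 > 109.075 → outlier.
147.1 > 109.075 → outlier.
All remaining values lie within [0.475, 109.075].

137.1, 147.1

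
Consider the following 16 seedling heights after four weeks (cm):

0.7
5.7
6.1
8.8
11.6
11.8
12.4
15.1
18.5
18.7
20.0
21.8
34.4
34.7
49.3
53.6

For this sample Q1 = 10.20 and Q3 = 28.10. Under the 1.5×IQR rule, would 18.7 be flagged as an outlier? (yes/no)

IQR = Q3 − Q1 = 28.10 − 10.20 = 17.90.
Lower fence = Q1 − 1.5·IQR = 10.20 − 26.85 = -16.65.
Upper fence = Q3 + 1.5·IQR = 28.10 + 26.85 = 54.95.
18.7 lies within [-16.65, 54.95].

no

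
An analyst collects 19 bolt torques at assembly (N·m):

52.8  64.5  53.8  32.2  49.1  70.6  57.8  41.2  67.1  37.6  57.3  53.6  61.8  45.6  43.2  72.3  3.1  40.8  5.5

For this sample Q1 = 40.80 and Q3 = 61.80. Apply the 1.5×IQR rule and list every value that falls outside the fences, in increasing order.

3.1, 5.5

IQR = Q3 − Q1 = 61.80 − 40.80 = 21.00.
Lower fence = Q1 − 1.5·IQR = 40.80 − 31.50 = 9.30.
Upper fence = Q3 + 1.5·IQR = 61.80 + 31.50 = 93.30.
3.1 < 9.30 → outlier.
5.5 < 9.30 → outlier.
All remaining values lie within [9.30, 93.30].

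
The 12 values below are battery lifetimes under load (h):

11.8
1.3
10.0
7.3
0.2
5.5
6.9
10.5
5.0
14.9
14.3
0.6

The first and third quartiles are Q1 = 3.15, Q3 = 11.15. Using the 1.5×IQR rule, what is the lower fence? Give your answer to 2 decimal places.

IQR = Q3 − Q1 = 11.15 − 3.15 = 8.00.
Lower fence = Q1 − 1.5·IQR = 3.15 − 12.00 = -8.85.
Upper fence = Q3 + 1.5·IQR = 11.15 + 12.00 = 23.15.

-8.85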